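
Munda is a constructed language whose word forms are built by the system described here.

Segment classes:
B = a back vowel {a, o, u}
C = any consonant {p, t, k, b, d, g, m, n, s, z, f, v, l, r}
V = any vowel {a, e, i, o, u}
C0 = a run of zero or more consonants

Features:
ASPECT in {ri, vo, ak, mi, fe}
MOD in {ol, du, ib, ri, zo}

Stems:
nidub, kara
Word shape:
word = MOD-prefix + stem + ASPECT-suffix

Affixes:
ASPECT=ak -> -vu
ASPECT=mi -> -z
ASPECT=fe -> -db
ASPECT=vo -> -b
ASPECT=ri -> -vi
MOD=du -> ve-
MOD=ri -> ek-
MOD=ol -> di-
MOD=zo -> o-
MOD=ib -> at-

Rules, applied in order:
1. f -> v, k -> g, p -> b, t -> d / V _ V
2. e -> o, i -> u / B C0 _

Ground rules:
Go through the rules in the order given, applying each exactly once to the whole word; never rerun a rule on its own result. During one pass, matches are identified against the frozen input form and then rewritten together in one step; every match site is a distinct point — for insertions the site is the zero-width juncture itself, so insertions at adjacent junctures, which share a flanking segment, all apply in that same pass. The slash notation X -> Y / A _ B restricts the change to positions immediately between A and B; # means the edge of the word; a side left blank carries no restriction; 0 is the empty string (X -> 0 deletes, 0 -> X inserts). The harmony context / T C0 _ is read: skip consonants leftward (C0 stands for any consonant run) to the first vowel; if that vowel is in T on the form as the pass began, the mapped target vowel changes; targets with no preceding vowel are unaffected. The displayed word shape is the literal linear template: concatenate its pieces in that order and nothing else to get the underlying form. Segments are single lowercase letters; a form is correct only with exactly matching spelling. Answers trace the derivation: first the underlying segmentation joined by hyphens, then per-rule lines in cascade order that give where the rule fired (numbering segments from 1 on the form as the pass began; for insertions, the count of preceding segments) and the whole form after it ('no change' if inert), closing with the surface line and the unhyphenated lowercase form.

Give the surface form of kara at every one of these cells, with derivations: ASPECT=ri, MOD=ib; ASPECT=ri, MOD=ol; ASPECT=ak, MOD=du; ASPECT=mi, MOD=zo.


cell ASPECT=ri, MOD=ib:
underlying: at-kara-vi
1. f -> v, k -> g, p -> b, t -> d / V _ V: no change
2. e -> o, i -> u / B C0 _: fires at position(s) 8: atkaravu
surface: atkaravu

cell ASPECT=ri, MOD=ol:
underlying: di-kara-vi
1. f -> v, k -> g, p -> b, t -> d / V _ V: fires at position(s) 3: digaravi
2. e -> o, i -> u / B C0 _: fires at position(s) 8: digaravu
surface: digaravu

cell ASPECT=ak, MOD=du:
underlying: ve-kara-vu
1. f -> v, k -> g, p -> b, t -> d / V _ V: fires at position(s) 3: vegaravu
2. e -> o, i -> u / B C0 _: no change
surface: vegaravu

cell ASPECT=mi, MOD=zo:
underlying: o-kara-z
1. f -> v, k -> g, p -> b, t -> d / V _ V: fires at position(s) 2: ogaraz
2. e -> o, i -> u / B C0 _: no change
surface: ogaraz


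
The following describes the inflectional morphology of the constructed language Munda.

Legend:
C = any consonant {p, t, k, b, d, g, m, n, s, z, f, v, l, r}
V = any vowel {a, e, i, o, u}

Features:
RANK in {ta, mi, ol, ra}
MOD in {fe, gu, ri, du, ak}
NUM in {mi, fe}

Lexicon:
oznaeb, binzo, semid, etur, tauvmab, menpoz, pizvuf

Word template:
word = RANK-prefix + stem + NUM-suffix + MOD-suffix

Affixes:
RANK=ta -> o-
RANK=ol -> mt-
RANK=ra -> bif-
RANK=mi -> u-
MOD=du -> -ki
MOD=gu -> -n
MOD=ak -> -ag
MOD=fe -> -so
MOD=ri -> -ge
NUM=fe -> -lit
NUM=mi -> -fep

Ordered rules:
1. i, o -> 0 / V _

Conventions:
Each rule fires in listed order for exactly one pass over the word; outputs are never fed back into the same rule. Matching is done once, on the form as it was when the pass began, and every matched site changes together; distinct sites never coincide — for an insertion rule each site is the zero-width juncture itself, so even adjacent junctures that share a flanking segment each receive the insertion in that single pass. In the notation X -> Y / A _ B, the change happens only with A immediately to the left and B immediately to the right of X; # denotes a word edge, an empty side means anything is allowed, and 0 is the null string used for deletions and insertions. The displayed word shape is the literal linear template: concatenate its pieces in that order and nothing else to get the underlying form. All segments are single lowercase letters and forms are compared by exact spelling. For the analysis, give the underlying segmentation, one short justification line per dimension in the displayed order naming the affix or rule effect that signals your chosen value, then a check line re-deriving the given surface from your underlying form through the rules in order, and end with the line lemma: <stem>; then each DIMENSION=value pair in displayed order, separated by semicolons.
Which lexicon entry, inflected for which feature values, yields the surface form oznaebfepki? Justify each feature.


underlying: o-oznaeb-fep-ki
RANK=ta - signalled by the affix o-
MOD=du - signalled by the affix -ki
NUM=mi - signalled by the affix -fep
check: ooznaebfepki -> oznaebfepki
lemma: oznaeb; RANK=ta; MOD=du; NUM=mi


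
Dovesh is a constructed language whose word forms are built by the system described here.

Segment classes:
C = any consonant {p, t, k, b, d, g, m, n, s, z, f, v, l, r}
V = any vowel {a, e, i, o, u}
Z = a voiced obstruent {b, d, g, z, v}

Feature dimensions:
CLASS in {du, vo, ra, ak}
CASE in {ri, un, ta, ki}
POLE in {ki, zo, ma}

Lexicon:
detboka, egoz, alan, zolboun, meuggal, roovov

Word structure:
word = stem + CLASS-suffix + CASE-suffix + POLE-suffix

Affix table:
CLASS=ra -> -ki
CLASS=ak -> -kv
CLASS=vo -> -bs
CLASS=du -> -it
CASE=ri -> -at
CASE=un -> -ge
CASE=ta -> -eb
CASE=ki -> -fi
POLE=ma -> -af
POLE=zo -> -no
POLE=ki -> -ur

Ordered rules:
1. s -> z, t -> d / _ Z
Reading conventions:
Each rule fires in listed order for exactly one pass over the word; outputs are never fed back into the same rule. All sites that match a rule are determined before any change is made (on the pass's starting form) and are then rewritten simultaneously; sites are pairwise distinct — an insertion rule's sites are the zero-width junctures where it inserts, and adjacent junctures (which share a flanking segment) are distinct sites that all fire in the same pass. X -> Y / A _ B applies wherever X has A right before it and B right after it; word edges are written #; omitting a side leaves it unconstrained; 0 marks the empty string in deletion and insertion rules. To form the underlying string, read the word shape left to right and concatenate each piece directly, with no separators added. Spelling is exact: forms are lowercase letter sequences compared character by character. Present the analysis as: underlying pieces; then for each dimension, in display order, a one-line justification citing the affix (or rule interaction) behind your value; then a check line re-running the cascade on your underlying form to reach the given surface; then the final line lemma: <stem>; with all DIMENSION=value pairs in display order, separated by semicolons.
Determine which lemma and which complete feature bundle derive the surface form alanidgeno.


underlying: alan-it-ge-no
CLASS=du - signalled by the affix -it
CASE=un - signalled by the affix -ge
POLE=zo - signalled by the affix -no
check: alanitgeno -> alanidgeno
lemma: alan; CLASS=du; CASE=un; POLE=zo


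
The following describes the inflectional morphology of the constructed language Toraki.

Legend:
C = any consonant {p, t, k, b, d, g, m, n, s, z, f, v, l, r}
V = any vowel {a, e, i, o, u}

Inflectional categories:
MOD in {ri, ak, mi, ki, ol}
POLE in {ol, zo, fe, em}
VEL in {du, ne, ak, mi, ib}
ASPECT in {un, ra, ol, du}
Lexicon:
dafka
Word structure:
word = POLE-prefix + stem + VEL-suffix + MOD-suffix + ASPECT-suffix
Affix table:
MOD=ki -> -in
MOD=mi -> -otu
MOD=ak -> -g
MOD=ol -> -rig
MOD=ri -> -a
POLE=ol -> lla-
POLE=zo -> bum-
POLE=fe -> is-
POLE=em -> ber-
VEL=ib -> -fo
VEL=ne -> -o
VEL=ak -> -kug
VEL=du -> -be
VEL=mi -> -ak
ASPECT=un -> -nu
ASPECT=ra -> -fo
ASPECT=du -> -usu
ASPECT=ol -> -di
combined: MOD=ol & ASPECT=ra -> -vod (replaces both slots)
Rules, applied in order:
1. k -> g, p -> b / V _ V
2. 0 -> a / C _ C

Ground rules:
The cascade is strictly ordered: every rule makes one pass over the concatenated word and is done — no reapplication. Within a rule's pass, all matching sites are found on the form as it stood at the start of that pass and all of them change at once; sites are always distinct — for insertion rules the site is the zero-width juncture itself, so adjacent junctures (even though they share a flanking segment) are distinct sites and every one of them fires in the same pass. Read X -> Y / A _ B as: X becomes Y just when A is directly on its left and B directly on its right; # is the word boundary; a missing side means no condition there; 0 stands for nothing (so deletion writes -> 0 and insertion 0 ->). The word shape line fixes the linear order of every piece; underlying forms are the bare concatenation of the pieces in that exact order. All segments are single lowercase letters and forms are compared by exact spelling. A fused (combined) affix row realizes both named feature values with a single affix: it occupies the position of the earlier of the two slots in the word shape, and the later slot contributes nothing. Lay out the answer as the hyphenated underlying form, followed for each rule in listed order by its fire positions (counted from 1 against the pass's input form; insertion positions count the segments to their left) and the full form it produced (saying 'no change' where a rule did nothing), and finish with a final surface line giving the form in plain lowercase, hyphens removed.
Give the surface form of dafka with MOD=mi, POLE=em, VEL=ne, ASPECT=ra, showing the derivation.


underlying: ber-dafka-o-otu-fo
1. k -> g, p -> b / V _ V: no change
2. 0 -> a / C _ C: inserts after position(s) 3, 6: beradafakaootufo
surface: beradafakaootufo


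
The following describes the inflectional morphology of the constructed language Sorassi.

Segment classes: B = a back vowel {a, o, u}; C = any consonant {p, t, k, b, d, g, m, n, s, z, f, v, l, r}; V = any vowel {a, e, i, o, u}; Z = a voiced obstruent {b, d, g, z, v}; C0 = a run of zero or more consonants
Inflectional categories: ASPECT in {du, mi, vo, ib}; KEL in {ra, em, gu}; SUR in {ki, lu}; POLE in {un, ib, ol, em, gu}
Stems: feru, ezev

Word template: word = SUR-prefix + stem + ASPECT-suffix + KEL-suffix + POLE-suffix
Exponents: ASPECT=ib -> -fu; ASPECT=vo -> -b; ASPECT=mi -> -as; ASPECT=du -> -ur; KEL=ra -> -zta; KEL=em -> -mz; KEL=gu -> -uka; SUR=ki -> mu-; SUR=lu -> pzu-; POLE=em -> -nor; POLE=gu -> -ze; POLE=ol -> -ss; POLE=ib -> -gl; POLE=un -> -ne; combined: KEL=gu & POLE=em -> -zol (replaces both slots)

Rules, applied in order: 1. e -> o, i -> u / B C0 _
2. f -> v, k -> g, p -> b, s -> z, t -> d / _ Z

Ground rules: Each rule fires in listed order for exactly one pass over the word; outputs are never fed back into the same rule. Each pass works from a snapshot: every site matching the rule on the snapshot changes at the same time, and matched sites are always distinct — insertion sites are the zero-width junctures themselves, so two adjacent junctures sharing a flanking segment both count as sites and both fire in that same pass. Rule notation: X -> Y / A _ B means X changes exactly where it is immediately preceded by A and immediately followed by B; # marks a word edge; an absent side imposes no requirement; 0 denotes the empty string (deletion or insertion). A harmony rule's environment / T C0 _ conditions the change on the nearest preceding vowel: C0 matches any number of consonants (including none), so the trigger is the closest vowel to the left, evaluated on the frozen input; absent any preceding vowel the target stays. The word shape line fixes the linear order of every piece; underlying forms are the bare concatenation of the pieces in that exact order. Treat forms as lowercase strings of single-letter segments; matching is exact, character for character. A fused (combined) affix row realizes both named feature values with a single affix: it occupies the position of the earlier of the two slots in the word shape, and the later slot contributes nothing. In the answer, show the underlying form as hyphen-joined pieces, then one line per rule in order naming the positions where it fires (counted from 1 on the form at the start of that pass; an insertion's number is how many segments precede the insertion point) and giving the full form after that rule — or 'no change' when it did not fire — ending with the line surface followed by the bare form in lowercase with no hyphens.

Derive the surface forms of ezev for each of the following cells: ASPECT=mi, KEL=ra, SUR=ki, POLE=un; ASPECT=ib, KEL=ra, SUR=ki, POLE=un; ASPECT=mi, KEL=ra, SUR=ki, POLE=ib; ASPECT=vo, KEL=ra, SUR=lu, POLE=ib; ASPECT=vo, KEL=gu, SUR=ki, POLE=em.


cell ASPECT=mi, KEL=ra, SUR=ki, POLE=un:
underlying: mu-ezev-as-zta-ne
1. e -> o, i -> u / B C0 _: fires at position(s) 3, 13: muozevasztano
2. f -> v, k -> g, p -> b, s -> z, t -> d / _ Z: fires at position(s) 8: muozevazztano
surface: muozevazztano

cell ASPECT=ib, KEL=ra, SUR=ki, POLE=un:
underlying: mu-ezev-fu-zta-ne
1. e -> o, i -> u / B C0 _: fires at position(s) 3, 13: muozevfuztano
2. f -> v, k -> g, p -> b, s -> z, t -> d / _ Z: no change
surface: muozevfuztano

cell ASPECT=mi, KEL=ra, SUR=ki, POLE=ib:
underlying: mu-ezev-as-zta-gl
1. e -> o, i -> u / B C0 _: fires at position(s) 3: muozevasztagl
2. f -> v, k -> g, p -> b, s -> z, t -> d / _ Z: fires at position(s) 8: muozevazztagl
surface: muozevazztagl

cell ASPECT=vo, KEL=ra, SUR=lu, POLE=ib:
underlying: pzu-ezev-b-zta-gl
1. e -> o, i -> u / B C0 _: fires at position(s) 4: pzuozevbztagl
2. f -> v, k -> g, p -> b, s -> z, t -> d / _ Z: fires at position(s) 1: bzuozevbztagl
surface: bzuozevbztagl

cell ASPECT=vo, KEL=gu, SUR=ki, POLE=em:
underlying: mu-ezev-b-zol
1. e -> o, i -> u / B C0 _: fires at position(s) 3: muozevbzol
2. f -> v, k -> g, p -> b, s -> z, t -> d / _ Z: no change
surface: muozevbzol


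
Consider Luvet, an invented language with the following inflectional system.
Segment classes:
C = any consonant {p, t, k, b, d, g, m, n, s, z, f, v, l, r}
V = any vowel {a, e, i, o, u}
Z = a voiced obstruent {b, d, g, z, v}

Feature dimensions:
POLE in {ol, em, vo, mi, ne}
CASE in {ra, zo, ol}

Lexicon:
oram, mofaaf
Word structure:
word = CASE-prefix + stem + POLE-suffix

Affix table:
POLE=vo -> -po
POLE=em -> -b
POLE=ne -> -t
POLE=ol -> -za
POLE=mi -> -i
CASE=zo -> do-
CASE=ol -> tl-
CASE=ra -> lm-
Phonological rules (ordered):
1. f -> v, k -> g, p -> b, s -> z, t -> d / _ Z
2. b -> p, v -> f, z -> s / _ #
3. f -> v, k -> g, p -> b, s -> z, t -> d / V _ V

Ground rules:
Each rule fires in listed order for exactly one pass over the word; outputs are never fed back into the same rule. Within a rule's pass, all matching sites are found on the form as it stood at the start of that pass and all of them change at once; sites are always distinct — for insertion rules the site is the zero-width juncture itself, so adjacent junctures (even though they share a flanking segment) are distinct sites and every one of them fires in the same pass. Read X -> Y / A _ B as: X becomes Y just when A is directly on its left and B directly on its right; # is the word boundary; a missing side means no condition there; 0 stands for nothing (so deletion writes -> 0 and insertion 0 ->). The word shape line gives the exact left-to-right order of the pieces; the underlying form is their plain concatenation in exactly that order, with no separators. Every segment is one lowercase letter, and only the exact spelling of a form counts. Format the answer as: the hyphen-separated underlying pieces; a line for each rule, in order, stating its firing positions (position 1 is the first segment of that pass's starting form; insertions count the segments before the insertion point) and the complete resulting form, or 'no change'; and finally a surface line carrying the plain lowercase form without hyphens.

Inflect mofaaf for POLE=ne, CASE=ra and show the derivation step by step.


underlying: lm-mofaaf-t
1. f -> v, k -> g, p -> b, s -> z, t -> d / _ Z: no change
2. b -> p, v -> f, z -> s / _ #: no change
3. f -> v, k -> g, p -> b, s -> z, t -> d / V _ V: fires at position(s) 5: lmmovaaft
surface: lmmovaaft


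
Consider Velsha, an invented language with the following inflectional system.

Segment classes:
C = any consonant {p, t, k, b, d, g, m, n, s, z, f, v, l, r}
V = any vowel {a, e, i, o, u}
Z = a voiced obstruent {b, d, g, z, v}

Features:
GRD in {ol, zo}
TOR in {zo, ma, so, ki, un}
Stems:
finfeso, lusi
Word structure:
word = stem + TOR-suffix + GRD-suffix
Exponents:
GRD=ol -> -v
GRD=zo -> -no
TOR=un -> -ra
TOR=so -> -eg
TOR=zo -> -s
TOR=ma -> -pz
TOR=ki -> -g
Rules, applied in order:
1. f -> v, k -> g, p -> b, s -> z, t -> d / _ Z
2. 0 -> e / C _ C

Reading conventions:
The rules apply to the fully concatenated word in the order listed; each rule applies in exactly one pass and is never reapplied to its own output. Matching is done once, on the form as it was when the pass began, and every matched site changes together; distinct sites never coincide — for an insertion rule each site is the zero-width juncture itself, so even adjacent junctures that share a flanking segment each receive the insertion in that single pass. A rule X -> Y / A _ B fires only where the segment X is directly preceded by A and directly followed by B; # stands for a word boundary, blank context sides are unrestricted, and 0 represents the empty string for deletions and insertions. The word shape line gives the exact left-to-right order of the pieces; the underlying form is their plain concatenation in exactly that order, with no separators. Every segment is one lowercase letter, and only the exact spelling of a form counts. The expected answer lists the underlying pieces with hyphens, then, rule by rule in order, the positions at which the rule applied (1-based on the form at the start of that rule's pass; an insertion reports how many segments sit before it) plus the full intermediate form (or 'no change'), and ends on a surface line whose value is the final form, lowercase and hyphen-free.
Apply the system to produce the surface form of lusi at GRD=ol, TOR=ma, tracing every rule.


underlying: lusi-pz-v
1. f -> v, k -> g, p -> b, s -> z, t -> d / _ Z: fires at position(s) 5: lusibzv
2. 0 -> e / C _ C: inserts after position(s) 5, 6: lusibezev
surface: lusibezev


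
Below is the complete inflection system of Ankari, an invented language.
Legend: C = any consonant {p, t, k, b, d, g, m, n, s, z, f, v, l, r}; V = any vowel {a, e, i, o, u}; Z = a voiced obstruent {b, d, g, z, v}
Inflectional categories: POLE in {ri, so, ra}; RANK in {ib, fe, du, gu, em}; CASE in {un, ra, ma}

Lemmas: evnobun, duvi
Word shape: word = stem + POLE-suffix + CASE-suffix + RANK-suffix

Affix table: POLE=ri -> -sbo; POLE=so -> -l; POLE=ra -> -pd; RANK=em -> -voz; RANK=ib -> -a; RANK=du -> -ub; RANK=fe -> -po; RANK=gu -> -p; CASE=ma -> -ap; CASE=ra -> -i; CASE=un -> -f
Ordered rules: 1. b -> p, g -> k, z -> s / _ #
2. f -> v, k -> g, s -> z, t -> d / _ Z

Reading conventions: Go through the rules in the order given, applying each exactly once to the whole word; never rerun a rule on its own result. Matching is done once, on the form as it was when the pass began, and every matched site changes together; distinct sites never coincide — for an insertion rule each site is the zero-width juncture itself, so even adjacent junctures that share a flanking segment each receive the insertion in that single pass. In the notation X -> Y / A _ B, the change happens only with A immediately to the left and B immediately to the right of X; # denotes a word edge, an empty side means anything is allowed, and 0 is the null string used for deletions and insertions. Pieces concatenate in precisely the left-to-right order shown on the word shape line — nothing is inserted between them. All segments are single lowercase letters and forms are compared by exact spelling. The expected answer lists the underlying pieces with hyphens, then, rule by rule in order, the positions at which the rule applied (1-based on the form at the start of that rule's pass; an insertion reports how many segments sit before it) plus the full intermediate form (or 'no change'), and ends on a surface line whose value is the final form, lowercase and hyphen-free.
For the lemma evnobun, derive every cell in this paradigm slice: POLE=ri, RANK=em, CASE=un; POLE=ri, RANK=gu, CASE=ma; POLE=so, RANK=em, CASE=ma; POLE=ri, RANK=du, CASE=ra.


cell POLE=ri, RANK=em, CASE=un:
underlying: evnobun-sbo-f-voz
1. b -> p, g -> k, z -> s / _ #: fires at position(s) 14: evnobunsbofvos
2. f -> v, k -> g, s -> z, t -> d / _ Z: fires at position(s) 8, 11: evnobunzbovvos
surface: evnobunzbovvos

cell POLE=ri, RANK=gu, CASE=ma:
underlying: evnobun-sbo-ap-p
1. b -> p, g -> k, z -> s / _ #: no change
2. f -> v, k -> g, s -> z, t -> d / _ Z: fires at position(s) 8: evnobunzboapp
surface: evnobunzboapp

cell POLE=so, RANK=em, CASE=ma:
underlying: evnobun-l-ap-voz
1. b -> p, g -> k, z -> s / _ #: fires at position(s) 13: evnobunlapvos
2. f -> v, k -> g, s -> z, t -> d / _ Z: no change
surface: evnobunlapvos

cell POLE=ri, RANK=du, CASE=ra:
underlying: evnobun-sbo-i-ub
1. b -> p, g -> k, z -> s / _ #: fires at position(s) 13: evnobunsboiup
2. f -> v, k -> g, s -> z, t -> d / _ Z: fires at position(s) 8: evnobunzboiup
surface: evnobunzboiup


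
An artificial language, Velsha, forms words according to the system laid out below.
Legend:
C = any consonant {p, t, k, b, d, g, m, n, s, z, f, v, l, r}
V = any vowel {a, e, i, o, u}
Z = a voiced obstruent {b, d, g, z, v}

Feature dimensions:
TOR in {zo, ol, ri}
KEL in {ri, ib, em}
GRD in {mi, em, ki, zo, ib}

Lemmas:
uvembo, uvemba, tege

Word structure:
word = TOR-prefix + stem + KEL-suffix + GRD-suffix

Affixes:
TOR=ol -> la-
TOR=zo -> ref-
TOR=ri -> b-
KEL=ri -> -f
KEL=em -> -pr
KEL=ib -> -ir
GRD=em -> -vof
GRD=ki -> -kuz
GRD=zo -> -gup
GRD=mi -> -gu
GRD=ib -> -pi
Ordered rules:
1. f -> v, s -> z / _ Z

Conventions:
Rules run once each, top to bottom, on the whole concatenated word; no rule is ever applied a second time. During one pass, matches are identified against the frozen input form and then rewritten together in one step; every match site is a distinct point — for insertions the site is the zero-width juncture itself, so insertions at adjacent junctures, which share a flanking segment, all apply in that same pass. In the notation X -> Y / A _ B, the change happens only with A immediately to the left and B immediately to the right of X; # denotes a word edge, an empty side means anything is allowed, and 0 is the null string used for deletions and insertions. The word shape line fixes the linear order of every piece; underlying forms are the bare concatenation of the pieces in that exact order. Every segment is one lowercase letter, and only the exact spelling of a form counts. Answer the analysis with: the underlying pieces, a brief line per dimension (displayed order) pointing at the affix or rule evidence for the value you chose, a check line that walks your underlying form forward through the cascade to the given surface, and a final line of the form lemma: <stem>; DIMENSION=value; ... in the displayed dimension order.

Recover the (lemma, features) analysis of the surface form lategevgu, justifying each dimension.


underlying: la-tege-f-gu
TOR=ol - signalled by the affix la-
KEL=ri - signalled by the affix -f
GRD=mi - signalled by the affix -gu
check: lategefgu -> lategevgu
lemma: tege; TOR=ol; KEL=ri; GRD=mi


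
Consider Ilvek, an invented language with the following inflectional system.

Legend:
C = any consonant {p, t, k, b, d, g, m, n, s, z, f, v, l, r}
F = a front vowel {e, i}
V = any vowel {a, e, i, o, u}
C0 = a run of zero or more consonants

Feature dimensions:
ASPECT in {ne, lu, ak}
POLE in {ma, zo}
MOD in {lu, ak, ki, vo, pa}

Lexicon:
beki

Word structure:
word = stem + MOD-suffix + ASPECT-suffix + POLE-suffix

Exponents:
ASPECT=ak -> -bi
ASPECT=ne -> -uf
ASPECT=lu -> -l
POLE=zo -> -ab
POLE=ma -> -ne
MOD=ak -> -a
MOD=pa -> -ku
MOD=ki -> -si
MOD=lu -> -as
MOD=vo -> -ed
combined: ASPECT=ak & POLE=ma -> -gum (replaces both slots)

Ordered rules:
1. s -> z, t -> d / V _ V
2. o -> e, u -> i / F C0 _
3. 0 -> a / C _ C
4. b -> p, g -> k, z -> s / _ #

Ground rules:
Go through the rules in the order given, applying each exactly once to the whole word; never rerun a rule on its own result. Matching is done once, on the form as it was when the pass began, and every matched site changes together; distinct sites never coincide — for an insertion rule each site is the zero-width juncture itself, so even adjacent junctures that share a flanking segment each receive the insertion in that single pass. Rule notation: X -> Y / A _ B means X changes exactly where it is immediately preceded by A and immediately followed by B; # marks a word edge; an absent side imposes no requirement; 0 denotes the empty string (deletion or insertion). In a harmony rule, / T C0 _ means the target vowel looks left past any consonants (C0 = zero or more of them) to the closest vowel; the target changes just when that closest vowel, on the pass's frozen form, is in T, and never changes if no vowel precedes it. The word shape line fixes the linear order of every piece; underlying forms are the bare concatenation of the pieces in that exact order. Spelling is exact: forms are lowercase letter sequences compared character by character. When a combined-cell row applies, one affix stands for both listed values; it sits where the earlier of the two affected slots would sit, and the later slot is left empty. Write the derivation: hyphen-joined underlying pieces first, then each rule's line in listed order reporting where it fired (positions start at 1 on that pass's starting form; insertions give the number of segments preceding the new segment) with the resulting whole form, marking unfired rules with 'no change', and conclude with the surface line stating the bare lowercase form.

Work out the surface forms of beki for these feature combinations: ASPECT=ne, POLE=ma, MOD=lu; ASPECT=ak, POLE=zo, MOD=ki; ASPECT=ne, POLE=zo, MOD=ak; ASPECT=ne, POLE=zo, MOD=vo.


cell ASPECT=ne, POLE=ma, MOD=lu:
underlying: beki-as-uf-ne
1. s -> z, t -> d / V _ V: fires at position(s) 6: bekiazufne
2. o -> e, u -> i / F C0 _: no change
3. 0 -> a / C _ C: inserts after position(s) 8: bekiazufane
4. b -> p, g -> k, z -> s / _ #: no change
surface: bekiazufane

cell ASPECT=ak, POLE=zo, MOD=ki:
underlying: beki-si-bi-ab
1. s -> z, t -> d / V _ V: fires at position(s) 5: bekizibiab
2. o -> e, u -> i / F C0 _: no change
3. 0 -> a / C _ C: no change
4. b -> p, g -> k, z -> s / _ #: fires at position(s) 10: bekizibiap
surface: bekizibiap

cell ASPECT=ne, POLE=zo, MOD=ak:
underlying: beki-a-uf-ab
1. s -> z, t -> d / V _ V: no change
2. o -> e, u -> i / F C0 _: no change
3. 0 -> a / C _ C: no change
4. b -> p, g -> k, z -> s / _ #: fires at position(s) 9: bekiaufap
surface: bekiaufap

cell ASPECT=ne, POLE=zo, MOD=vo:
underlying: beki-ed-uf-ab
1. s -> z, t -> d / V _ V: no change
2. o -> e, u -> i / F C0 _: fires at position(s) 7: bekiedifab
3. 0 -> a / C _ C: no change
4. b -> p, g -> k, z -> s / _ #: fires at position(s) 10: bekiedifap
surface: bekiedifap


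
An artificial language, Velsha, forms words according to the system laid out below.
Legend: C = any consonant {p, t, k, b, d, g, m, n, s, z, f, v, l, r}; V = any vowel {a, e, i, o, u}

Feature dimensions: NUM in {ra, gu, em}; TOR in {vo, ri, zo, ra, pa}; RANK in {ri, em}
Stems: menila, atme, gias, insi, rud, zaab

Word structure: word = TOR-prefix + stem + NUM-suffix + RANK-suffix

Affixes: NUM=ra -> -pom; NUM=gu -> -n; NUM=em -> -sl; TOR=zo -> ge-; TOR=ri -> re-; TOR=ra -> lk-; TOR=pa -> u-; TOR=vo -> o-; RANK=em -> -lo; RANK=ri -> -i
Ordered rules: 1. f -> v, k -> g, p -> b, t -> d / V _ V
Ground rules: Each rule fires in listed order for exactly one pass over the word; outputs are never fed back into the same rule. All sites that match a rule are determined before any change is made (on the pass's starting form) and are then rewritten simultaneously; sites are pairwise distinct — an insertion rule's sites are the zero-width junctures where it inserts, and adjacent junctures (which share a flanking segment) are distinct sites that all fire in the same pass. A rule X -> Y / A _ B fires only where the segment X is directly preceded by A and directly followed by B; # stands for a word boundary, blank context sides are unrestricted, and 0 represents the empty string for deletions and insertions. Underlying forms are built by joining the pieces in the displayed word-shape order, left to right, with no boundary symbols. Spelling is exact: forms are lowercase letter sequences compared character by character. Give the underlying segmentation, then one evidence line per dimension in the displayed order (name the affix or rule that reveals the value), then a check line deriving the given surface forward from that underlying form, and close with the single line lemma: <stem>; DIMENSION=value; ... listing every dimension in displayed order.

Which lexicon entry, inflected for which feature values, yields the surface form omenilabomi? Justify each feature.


underlying: o-menila-pom-i
NUM=ra - signalled by the affix -pom
TOR=vo - signalled by the affix o-
RANK=ri - signalled by the affix -i
check: omenilapomi -> omenilabomi
lemma: menila; NUM=ra; TOR=vo; RANK=ri


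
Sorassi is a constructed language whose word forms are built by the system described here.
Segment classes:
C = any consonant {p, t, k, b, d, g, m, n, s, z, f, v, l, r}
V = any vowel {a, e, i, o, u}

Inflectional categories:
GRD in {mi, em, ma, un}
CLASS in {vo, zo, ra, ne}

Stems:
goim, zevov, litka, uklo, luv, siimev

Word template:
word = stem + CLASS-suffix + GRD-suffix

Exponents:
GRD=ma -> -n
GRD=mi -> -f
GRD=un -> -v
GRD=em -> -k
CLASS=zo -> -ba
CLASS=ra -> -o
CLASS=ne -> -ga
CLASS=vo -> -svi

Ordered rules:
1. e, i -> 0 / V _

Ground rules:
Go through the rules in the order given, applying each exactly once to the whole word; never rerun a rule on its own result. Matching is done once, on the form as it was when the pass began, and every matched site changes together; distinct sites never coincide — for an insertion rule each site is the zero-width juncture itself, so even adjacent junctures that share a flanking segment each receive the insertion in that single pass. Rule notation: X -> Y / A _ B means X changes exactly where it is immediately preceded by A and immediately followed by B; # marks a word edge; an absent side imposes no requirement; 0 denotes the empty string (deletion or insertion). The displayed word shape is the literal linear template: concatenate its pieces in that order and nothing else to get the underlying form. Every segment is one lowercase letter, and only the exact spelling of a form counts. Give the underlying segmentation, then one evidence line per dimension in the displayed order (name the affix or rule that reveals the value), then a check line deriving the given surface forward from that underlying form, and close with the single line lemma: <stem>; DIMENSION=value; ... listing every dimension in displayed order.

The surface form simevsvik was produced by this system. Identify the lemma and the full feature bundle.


underlying: siimev-svi-k
GRD=em - signalled by the affix -k
CLASS=vo - signalled by the affix -svi
check: siimevsvik -> simevsvik
lemma: siimev; GRD=em; CLASS=vo


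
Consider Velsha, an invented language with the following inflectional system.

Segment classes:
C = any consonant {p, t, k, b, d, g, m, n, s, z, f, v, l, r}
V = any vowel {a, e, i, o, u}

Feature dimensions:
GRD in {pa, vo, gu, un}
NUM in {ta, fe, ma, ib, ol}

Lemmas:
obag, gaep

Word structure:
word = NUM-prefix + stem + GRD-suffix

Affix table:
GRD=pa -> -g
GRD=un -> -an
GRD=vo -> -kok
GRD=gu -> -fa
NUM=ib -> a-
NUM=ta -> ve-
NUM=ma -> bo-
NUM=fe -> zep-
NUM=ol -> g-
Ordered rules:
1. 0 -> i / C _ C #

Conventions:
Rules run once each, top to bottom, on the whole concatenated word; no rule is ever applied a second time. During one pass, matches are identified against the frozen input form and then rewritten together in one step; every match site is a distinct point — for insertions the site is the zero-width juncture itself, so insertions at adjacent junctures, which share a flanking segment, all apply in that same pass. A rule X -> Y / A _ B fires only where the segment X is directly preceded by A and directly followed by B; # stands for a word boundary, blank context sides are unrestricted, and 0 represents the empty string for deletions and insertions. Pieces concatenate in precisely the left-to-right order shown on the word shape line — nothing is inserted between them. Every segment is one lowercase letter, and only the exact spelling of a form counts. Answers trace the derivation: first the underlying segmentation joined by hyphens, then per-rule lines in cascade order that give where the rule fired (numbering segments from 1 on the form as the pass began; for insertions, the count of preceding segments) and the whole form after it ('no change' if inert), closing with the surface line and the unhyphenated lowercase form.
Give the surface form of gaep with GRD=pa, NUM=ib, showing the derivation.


underlying: a-gaep-g
1. 0 -> i / C _ C #: inserts after position(s) 5: agaepig
surface: agaepig


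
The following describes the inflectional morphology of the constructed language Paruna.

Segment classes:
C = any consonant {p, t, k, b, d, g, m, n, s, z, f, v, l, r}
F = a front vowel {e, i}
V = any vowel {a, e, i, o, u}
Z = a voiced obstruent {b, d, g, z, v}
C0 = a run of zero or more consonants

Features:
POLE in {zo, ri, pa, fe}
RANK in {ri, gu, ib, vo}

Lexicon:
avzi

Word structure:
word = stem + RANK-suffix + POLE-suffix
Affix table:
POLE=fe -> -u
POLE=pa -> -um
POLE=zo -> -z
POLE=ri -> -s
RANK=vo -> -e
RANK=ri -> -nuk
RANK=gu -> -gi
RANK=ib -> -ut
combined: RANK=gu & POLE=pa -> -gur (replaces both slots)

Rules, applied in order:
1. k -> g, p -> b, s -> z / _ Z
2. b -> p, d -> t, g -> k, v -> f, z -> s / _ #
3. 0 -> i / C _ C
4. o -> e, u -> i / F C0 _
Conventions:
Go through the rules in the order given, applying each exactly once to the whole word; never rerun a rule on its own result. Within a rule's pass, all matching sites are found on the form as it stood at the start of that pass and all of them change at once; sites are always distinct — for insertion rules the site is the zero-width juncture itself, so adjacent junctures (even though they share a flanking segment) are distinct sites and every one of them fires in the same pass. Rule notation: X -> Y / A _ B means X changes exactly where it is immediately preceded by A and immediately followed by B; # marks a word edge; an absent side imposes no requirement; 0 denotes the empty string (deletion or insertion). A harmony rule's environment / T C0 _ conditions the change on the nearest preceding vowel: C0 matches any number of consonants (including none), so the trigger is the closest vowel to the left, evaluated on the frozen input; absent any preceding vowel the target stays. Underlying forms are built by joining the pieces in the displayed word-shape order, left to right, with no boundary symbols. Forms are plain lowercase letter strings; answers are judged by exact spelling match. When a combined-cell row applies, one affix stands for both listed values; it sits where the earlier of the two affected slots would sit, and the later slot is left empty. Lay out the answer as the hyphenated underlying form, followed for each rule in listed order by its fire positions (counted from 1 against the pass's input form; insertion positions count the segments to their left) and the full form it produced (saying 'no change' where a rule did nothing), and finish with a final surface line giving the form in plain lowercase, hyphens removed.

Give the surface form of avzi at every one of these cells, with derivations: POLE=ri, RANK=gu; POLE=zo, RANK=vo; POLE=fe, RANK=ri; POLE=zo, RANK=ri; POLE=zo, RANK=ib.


cell POLE=ri, RANK=gu:
underlying: avzi-gi-s
1. k -> g, p -> b, s -> z / _ Z: no change
2. b -> p, d -> t, g -> k, v -> f, z -> s / _ #: no change
3. 0 -> i / C _ C: inserts after position(s) 2: avizigis
4. o -> e, u -> i / F C0 _: no change
surface: avizigis

cell POLE=zo, RANK=vo:
underlying: avzi-e-z
1. k -> g, p -> b, s -> z / _ Z: no change
2. b -> p, d -> t, g -> k, v -> f, z -> s / _ #: fires at position(s) 6: avzies
3. 0 -> i / C _ C: inserts after position(s) 2: avizies
4. o -> e, u -> i / F C0 _: no change
surface: avizies

cell POLE=fe, RANK=ri:
underlying: avzi-nuk-u
1. k -> g, p -> b, s -> z / _ Z: no change
2. b -> p, d -> t, g -> k, v -> f, z -> s / _ #: no change
3. 0 -> i / C _ C: inserts after position(s) 2: avizinuku
4. o -> e, u -> i / F C0 _: fires at position(s) 7: aviziniku
surface: aviziniku

cell POLE=zo, RANK=ri:
underlying: avzi-nuk-z
1. k -> g, p -> b, s -> z / _ Z: fires at position(s) 7: avzinugz
2. b -> p, d -> t, g -> k, v -> f, z -> s / _ #: fires at position(s) 8: avzinugs
3. 0 -> i / C _ C: inserts after position(s) 2, 7: avizinugis
4. o -> e, u -> i / F C0 _: fires at position(s) 7: avizinigis
surface: avizinigis

cell POLE=zo, RANK=ib:
underlying: avzi-ut-z
1. k -> g, p -> b, s -> z / _ Z: no change
2. b -> p, d -> t, g -> k, v -> f, z -> s / _ #: fires at position(s) 7: avziuts
3. 0 -> i / C _ C: inserts after position(s) 2, 6: aviziutis
4. o -> e, u -> i / F C0 _: fires at position(s) 6: aviziitis
surface: aviziitis


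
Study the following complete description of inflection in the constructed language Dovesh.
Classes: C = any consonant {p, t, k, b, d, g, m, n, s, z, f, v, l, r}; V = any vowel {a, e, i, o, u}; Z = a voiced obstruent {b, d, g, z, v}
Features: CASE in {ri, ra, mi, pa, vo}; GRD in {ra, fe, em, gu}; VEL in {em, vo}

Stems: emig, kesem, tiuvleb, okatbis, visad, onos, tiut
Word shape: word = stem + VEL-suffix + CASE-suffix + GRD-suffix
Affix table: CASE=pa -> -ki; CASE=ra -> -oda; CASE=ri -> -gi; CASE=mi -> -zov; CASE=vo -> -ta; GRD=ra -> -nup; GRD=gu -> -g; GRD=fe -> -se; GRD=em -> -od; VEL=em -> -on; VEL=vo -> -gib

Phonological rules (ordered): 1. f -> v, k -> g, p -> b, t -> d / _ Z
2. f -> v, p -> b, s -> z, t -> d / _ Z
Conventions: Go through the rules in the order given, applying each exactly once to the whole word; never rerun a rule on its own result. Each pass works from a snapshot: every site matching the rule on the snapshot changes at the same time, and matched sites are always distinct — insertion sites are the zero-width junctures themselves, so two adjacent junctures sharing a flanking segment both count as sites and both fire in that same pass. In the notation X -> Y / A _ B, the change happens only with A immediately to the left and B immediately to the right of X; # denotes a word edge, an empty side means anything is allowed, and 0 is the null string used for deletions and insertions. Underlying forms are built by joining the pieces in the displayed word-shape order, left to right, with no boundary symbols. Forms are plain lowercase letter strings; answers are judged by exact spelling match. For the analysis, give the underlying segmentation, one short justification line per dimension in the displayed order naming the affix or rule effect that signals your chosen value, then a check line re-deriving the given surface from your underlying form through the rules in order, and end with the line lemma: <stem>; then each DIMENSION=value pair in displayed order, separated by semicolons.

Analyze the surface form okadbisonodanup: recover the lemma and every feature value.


underlying: okatbis-on-oda-nup
CASE=ra - signalled by the affix -oda
GRD=ra - signalled by the affix -nup
VEL=em - signalled by the affix -on
check: okatbisonodanup -> okadbisonodanup -> okadbisonodanup
lemma: okatbis; CASE=ra; GRD=ra; VEL=em


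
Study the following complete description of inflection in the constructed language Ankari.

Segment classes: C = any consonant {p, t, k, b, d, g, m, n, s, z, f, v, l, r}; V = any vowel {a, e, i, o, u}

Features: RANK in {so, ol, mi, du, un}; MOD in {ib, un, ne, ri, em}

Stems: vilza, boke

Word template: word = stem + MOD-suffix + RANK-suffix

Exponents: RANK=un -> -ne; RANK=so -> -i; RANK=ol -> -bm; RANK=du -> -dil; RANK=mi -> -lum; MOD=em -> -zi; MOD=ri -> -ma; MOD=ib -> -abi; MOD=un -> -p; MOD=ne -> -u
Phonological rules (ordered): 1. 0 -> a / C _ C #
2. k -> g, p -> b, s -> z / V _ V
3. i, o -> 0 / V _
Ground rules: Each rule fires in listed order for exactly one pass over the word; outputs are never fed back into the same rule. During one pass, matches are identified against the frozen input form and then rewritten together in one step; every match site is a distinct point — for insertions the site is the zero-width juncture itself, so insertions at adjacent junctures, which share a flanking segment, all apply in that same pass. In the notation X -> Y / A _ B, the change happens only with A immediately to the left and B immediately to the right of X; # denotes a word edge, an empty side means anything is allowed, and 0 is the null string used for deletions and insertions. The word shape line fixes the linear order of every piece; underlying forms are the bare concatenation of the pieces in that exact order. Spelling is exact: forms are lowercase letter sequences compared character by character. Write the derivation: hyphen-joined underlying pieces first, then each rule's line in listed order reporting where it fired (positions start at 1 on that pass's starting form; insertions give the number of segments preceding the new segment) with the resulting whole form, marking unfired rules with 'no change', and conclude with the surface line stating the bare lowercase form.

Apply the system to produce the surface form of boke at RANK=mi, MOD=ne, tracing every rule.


underlying: boke-u-lum
1. 0 -> a / C _ C #: no change
2. k -> g, p -> b, s -> z / V _ V: fires at position(s) 3: bogeulum
3. i, o -> 0 / V _: no change
surface: bogeulum
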